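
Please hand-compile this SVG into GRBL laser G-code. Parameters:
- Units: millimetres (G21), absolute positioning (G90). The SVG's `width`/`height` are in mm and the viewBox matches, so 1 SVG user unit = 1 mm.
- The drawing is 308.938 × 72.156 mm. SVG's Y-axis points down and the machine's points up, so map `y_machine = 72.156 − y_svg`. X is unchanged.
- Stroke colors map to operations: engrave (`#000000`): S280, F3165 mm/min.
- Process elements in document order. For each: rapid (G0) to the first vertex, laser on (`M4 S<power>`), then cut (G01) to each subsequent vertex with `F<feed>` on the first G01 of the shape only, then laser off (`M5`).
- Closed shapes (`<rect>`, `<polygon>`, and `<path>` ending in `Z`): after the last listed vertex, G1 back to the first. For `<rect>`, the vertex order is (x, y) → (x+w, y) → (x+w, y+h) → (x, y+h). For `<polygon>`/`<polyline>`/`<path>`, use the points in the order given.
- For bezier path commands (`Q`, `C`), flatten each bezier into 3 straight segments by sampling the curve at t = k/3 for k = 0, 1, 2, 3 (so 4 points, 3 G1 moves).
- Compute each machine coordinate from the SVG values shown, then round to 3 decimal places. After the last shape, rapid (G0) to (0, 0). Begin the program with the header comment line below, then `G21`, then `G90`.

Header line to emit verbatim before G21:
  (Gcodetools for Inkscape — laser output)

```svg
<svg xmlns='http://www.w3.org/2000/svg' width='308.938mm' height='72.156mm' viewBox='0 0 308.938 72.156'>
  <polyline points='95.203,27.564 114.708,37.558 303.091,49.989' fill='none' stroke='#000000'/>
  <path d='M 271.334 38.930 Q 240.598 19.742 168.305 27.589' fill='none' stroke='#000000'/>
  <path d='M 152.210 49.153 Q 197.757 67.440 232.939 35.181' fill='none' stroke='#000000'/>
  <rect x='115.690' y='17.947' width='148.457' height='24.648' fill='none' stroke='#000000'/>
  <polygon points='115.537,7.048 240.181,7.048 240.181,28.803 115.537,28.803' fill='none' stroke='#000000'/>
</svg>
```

(Gcodetools for Inkscape — laser output)
G21
G90
G0 X95.203 Y44.592
M4 S280
G01 X114.708 Y34.598 F3165
G01 X303.091 Y22.167
M5
G0 X271.334 Y33.226
M4 S280
G01 X246.226 Y43.014 F3165
G01 X211.883 Y46.794
G01 X168.305 Y44.567
M5
G0 X152.210 Y23.003
M4 S280
G01 X181.423 Y16.428 F3165
G01 X208.333 Y21.085
G01 X232.939 Y36.975
M5
G0 X115.690 Y54.209
M4 S280
G01 X264.147 Y54.209 F3165
G01 X264.147 Y29.561
G01 X115.690 Y29.561
G01 X115.690 Y54.209
M5
G0 X115.537 Y65.108
M4 S280
G01 X240.181 Y65.108 F3165
G01 X240.181 Y43.353
G01 X115.537 Y43.353
G01 X115.537 Y65.108
M5
G0 X0.000 Y0.000

viewBox `0 0 308.938 72.156` with mm width/height → 1 unit = 1 mm. Flip: y_m = 72.156 − y_svg.

**Shape 1** — `<polyline>` open polyline, stroke `#000000` → engrave (S280, F3165). Machine vertices: (95.203,44.592) → (114.708,34.598) → (303.091,22.167). Open path.

**Shape 2** — `<path>` quadratic bezier, stroke `#000000` → engrave (S280, F3165). Control points (SVG): P0=(271.334,38.930), P1=(240.598,19.742), P2=(168.305,27.589); sampled at t=k/3. Machine vertices: (271.334,33.226) → (246.226,43.014) → (211.883,46.794) → (168.305,44.567). Open path.

**Shape 3** — `<path>` quadratic bezier, stroke `#000000` → engrave (S280, F3165). Control points (SVG): P0=(152.210,49.153), P1=(197.757,67.440), P2=(232.939,35.181); sampled at t=k/3. Machine vertices: (152.210,23.003) → (181.423,16.428) → (208.333,21.085) → (232.939,36.975). Open path.

**Shape 4** — `<rect>` rectangle, stroke `#000000` → engrave (S280, F3165). Machine vertices: (115.690,54.209) → (264.147,54.209) → (264.147,29.561) → (115.690,29.561) → (115.690,54.209). Closed: final G1 returns to the first vertex.

**Shape 5** — `<polygon>` rectangle, stroke `#000000` → engrave (S280, F3165). Machine vertices: (115.537,65.108) → (240.181,65.108) → (240.181,43.353) → (115.537,43.353) → (115.537,65.108). Closed: final G1 returns to the first vertex.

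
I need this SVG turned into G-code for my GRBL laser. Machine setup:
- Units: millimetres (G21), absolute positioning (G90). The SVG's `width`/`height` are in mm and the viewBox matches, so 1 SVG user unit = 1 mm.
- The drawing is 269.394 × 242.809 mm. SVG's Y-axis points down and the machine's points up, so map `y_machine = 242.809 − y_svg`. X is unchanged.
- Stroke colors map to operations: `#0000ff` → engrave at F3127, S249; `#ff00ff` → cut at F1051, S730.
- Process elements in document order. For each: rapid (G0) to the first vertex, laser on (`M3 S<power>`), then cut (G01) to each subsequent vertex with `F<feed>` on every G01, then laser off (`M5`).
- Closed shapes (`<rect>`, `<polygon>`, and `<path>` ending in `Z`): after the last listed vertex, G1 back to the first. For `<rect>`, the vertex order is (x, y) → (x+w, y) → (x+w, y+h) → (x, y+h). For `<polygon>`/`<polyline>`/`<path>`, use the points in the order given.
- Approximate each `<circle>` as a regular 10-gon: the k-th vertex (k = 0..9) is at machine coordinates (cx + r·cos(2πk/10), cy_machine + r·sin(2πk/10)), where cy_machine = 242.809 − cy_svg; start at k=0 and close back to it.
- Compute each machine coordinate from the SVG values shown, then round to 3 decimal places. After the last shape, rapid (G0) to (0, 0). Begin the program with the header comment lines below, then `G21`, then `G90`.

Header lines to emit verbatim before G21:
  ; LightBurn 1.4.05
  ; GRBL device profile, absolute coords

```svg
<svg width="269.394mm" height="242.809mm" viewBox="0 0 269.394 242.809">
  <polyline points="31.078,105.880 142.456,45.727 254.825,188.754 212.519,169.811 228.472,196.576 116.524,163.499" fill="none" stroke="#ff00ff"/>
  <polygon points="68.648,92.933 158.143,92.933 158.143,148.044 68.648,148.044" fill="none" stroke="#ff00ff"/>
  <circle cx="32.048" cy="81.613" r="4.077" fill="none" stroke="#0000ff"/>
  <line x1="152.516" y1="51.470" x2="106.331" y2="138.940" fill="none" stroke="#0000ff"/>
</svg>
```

Since the viewBox matches the mm dimensions, user units are millimetres directly. The only transform is the Y-flip y_m = 242.809 − y_svg.

Shape 1 is a open polyline drawn with `<polyline>`. Its stroke #ff00ff means cut at S730, F1051. After flipping Y the toolpath is (31.078,136.929) → (142.456,197.082) → (254.825,54.055) → (212.519,72.998) → (228.472,46.233) → (116.524,79.310).

Shape 2 is a rectangle drawn with `<polygon>`. Its stroke #ff00ff means cut at S730, F1051. After flipping Y the toolpath is (68.648,149.876) → (158.143,149.876) → (158.143,94.765) → (68.648,94.765) → (68.648,149.876), returning to the start.

Shape 3 is a circle drawn with `<circle>`. Its stroke #0000ff means engrave at S249, F3127. After flipping Y the toolpath is (36.125,161.196) → (35.346,163.592) → (33.308,165.073) → (30.788,165.073) → (28.750,163.592) → (27.971,161.196) → (28.750,158.800) → (30.788,157.319) → (33.308,157.319) → (35.346,158.800) → (36.125,161.196), returning to the start.

Shape 4 is a line segment drawn with `<line>`. Its stroke #0000ff means engrave at S249, F3127. After flipping Y the toolpath is (152.516,191.339) → (106.331,103.869).

; LightBurn 1.4.05
; GRBL device profile, absolute coords
G21
G90
G0 X31.078 Y136.929
M3 S730
G01 X142.456 Y197.082 F1051
G01 X254.825 Y54.055 F1051
G01 X212.519 Y72.998 F1051
G01 X228.472 Y46.233 F1051
G01 X116.524 Y79.310 F1051
M5
G0 X68.648 Y149.876
M3 S730
G01 X158.143 Y149.876 F1051
G01 X158.143 Y94.765 F1051
G01 X68.648 Y94.765 F1051
G01 X68.648 Y149.876 F1051
M5
G0 X36.125 Y161.196
M3 S249
G01 X35.346 Y163.592 F3127
G01 X33.308 Y165.073 F3127
G01 X30.788 Y165.073 F3127
G01 X28.750 Y163.592 F3127
G01 X27.971 Y161.196 F3127
G01 X28.750 Y158.800 F3127
G01 X30.788 Y157.319 F3127
G01 X33.308 Y157.319 F3127
G01 X35.346 Y158.800 F3127
G01 X36.125 Y161.196 F3127
M5
G0 X152.516 Y191.339
M3 S249
G01 X106.331 Y103.869 F3127
M5
G0 X0.000 Y0.000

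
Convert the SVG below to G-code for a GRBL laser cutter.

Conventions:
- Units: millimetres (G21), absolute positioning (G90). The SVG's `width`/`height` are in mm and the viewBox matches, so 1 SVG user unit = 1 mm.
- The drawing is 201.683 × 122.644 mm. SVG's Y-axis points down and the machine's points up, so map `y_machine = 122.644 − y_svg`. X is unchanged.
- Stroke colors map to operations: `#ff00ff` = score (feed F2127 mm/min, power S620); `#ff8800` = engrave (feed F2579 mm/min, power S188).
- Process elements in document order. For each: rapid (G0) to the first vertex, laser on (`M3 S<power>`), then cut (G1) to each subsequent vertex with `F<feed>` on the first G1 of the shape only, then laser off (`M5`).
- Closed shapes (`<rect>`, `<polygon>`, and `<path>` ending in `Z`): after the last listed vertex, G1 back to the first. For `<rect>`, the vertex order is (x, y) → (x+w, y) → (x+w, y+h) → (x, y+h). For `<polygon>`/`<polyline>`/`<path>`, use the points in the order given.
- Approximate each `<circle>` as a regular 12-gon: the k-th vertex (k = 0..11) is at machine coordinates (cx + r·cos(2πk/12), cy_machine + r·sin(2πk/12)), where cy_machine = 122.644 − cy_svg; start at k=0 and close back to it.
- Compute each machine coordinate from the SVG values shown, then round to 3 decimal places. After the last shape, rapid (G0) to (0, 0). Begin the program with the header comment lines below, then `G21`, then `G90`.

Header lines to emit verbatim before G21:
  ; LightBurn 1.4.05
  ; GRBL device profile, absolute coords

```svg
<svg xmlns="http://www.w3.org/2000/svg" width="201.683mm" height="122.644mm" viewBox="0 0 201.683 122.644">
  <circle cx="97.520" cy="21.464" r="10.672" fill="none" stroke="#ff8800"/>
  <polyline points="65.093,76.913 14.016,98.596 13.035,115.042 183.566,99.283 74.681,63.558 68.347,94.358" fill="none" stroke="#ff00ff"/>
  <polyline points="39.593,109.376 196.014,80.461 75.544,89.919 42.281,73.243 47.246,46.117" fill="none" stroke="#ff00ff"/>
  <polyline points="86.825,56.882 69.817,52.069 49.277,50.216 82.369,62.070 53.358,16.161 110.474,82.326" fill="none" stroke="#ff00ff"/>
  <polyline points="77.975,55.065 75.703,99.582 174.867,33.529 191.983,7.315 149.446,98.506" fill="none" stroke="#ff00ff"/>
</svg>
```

; LightBurn 1.4.05
; GRBL device profile, absolute coords
G21
G90
G0 X108.192 Y101.180
M3 S188
G1 X106.762 Y106.516 F2579
G1 X102.856 Y110.422
G1 X97.520 Y111.852
G1 X92.184 Y110.422
G1 X88.278 Y106.516
G1 X86.848 Y101.180
G1 X88.278 Y95.844
G1 X92.184 Y91.938
G1 X97.520 Y90.508
G1 X102.856 Y91.938
G1 X106.762 Y95.844
G1 X108.192 Y101.180
M5
G0 X65.093 Y45.731
M3 S620
G1 X14.016 Y24.048 F2127
G1 X13.035 Y7.602
G1 X183.566 Y23.361
G1 X74.681 Y59.086
G1 X68.347 Y28.286
M5
G0 X39.593 Y13.268
M3 S620
G1 X196.014 Y42.183 F2127
G1 X75.544 Y32.725
G1 X42.281 Y49.401
G1 X47.246 Y76.527
M5
G0 X86.825 Y65.762
M3 S620
G1 X69.817 Y70.575 F2127
G1 X49.277 Y72.428
G1 X82.369 Y60.574
G1 X53.358 Y106.483
G1 X110.474 Y40.318
M5
G0 X77.975 Y67.579
M3 S620
G1 X75.703 Y23.062 F2127
G1 X174.867 Y89.115
G1 X191.983 Y115.329
G1 X149.446 Y24.138
M5
G0 X0.000 Y0.000

viewBox `0 0 201.683 122.644` with mm width/height → 1 unit = 1 mm. Flip: y_m = 122.644 − y_svg.

**Shape 1** — `<circle>` circle, stroke `#ff8800` → engrave (S188, F2579). Machine vertices: (108.192,101.180) → (106.762,106.516) → (102.856,110.422) → (97.520,111.852) → (92.184,110.422) → (88.278,106.516) → (86.848,101.180) → (88.278,95.844) → (92.184,91.938) → (97.520,90.508) → (102.856,91.938) → (106.762,95.844) → (108.192,101.180). Closed: final G1 returns to the first vertex.

**Shape 2** — `<polyline>` open polyline, stroke `#ff00ff` → score (S620, F2127). Machine vertices: (65.093,45.731) → (14.016,24.048) → (13.035,7.602) → (183.566,23.361) → (74.681,59.086) → (68.347,28.286). Open path.

**Shape 3** — `<polyline>` open polyline, stroke `#ff00ff` → score (S620, F2127). Machine vertices: (39.593,13.268) → (196.014,42.183) → (75.544,32.725) → (42.281,49.401) → (47.246,76.527). Open path.

**Shape 4** — `<polyline>` open polyline, stroke `#ff00ff` → score (S620, F2127). Machine vertices: (86.825,65.762) → (69.817,70.575) → (49.277,72.428) → (82.369,60.574) → (53.358,106.483) → (110.474,40.318). Open path.

**Shape 5** — `<polyline>` open polyline, stroke `#ff00ff` → score (S620, F2127). Machine vertices: (77.975,67.579) → (75.703,23.062) → (174.867,89.115) → (191.983,115.329) → (149.446,24.138). Open path.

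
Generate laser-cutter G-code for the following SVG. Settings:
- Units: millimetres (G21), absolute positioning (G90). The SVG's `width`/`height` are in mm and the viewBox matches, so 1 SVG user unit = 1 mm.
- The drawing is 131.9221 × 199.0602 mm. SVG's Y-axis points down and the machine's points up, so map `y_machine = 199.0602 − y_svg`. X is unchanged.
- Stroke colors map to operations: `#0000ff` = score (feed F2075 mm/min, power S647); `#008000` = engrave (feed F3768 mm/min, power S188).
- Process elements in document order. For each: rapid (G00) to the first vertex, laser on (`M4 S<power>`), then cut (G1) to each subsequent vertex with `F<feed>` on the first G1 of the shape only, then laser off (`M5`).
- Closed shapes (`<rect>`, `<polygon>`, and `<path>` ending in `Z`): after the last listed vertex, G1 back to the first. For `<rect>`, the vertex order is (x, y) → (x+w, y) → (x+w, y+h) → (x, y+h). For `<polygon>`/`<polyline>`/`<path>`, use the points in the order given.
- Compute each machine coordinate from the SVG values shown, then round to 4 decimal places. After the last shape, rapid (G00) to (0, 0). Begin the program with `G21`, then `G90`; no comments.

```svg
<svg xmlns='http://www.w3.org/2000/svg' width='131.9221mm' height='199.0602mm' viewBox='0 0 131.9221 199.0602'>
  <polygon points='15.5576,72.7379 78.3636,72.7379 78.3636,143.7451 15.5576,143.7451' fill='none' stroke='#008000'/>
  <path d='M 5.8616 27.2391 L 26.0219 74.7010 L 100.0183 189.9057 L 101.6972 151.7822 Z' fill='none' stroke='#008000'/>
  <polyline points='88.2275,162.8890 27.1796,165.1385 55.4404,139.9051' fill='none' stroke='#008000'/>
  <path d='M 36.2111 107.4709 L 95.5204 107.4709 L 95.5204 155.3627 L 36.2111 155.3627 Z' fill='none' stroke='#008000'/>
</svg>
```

1 u = 1 mm; y_m = 199.0602 − y.

[1] `<polygon>` rectangle, #008000→engrave S188 F3768: (15.5576,126.3223) → (78.3636,126.3223) → (78.3636,55.3151) → (15.5576,55.3151) → (15.5576,126.3223) (closed)

[2] `<path>` closed polygon, #008000→engrave S188 F3768: (5.8616,171.8211) → (26.0219,124.3592) → (100.0183,9.1545) → (101.6972,47.2780) → (5.8616,171.8211) (closed)

[3] `<polyline>` open polyline, #008000→engrave S188 F3768: (88.2275,36.1712) → (27.1796,33.9217) → (55.4404,59.1551)

[4] `<path>` rectangle, #008000→engrave S188 F3768: (36.2111,91.5893) → (95.5204,91.5893) → (95.5204,43.6975) → (36.2111,43.6975) → (36.2111,91.5893) (closed)

G21
G90
G00 X15.5576 Y126.3223
M4 S188
G1 X78.3636 Y126.3223 F3768
G1 X78.3636 Y55.3151
G1 X15.5576 Y55.3151
G1 X15.5576 Y126.3223
M5
G00 X5.8616 Y171.8211
M4 S188
G1 X26.0219 Y124.3592 F3768
G1 X100.0183 Y9.1545
G1 X101.6972 Y47.2780
G1 X5.8616 Y171.8211
M5
G00 X88.2275 Y36.1712
M4 S188
G1 X27.1796 Y33.9217 F3768
G1 X55.4404 Y59.1551
M5
G00 X36.2111 Y91.5893
M4 S188
G1 X95.5204 Y91.5893 F3768
G1 X95.5204 Y43.6975
G1 X36.2111 Y43.6975
G1 X36.2111 Y91.5893
M5
G00 X0.0000 Y0.0000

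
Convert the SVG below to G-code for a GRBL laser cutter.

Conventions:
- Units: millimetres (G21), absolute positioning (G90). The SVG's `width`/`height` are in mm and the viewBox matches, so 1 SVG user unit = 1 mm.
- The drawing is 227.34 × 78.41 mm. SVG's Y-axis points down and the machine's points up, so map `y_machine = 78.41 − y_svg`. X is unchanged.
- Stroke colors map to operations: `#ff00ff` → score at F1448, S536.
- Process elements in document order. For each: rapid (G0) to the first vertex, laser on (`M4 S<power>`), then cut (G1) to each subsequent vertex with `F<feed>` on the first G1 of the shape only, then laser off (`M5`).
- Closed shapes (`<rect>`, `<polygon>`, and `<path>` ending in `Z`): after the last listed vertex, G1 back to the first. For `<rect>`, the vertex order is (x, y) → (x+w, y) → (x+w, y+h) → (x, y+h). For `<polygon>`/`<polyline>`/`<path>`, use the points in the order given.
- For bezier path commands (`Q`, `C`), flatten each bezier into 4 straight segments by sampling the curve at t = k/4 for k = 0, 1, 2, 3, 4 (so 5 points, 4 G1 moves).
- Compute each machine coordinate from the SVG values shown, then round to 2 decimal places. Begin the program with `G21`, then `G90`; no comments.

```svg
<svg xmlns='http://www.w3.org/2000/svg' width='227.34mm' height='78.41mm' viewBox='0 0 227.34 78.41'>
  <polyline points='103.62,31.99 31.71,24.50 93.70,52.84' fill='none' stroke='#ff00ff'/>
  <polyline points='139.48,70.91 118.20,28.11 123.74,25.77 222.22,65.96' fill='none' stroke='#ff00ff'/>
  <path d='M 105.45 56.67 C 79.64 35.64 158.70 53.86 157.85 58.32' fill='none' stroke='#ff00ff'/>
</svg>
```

viewBox `0 0 227.34 78.41` with mm width/height → 1 unit = 1 mm. Flip: y_m = 78.41 − y_svg.

**Shape 1** — `<polyline>` open polyline, stroke `#ff00ff` → score (S536, F1448). Machine vertices: (103.62,46.42) → (31.71,53.91) → (93.70,25.57). Open path.

**Shape 2** — `<polyline>` open polyline, stroke `#ff00ff` → score (S536, F1448). Machine vertices: (139.48,7.50) → (118.20,50.30) → (123.74,52.64) → (222.22,12.45). Open path.

**Shape 3** — `<path>` cubic bezier, stroke `#ff00ff` → score (S536, F1448). Control points (SVG): P0=(105.45,56.67), P1=(79.64,35.64), P2=(158.70,53.86), P3=(157.85,58.32); sampled at t=k/4. Machine vertices: (105.45,21.74) → (102.87,30.98) → (122.29,30.47) → (146.39,25.19) → (157.85,20.09). Open path.

G21
G90
G0 X103.62 Y46.42
M4 S536
G1 X31.71 Y53.91 F1448
G1 X93.70 Y25.57
M5
G0 X139.48 Y7.50
M4 S536
G1 X118.20 Y50.30 F1448
G1 X123.74 Y52.64
G1 X222.22 Y12.45
M5
G0 X105.45 Y21.74
M4 S536
G1 X102.87 Y30.98 F1448
G1 X122.29 Y30.47
G1 X146.39 Y25.19
G1 X157.85 Y20.09
M5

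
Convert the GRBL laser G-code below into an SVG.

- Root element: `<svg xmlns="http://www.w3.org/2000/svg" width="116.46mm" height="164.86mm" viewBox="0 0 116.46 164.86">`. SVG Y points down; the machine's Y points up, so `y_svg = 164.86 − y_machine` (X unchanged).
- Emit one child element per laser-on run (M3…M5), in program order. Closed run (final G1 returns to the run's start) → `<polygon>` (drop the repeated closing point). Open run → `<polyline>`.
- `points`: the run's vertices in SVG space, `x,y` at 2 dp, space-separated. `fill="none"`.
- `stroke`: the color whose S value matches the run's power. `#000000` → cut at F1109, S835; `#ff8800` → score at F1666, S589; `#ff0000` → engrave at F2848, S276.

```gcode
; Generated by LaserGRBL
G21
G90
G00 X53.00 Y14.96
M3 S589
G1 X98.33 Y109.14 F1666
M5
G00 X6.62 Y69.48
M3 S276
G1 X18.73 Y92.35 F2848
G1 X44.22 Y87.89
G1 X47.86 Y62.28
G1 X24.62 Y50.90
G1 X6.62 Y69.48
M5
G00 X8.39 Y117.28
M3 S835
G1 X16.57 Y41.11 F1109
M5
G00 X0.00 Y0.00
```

<svg xmlns="http://www.w3.org/2000/svg" width="116.46mm" height="164.86mm" viewBox="0 0 116.46 164.86">
  <polyline points="53.00,149.90 98.33,55.72" fill="none" stroke="#ff8800"/>
  <polygon points="6.62,95.38 18.73,72.51 44.22,76.97 47.86,102.58 24.62,113.96" fill="none" stroke="#ff0000"/>
  <polyline points="8.39,47.58 16.57,123.75" fill="none" stroke="#000000"/>
</svg>

y_svg = 164.86 − y_m.

[1] S589→`#ff8800` (score); open run; points: 53.00,149.90 98.33,55.72

[2] S276→`#ff0000` (engrave); closed run; points: 6.62,95.38 18.73,72.51 44.22,76.97 47.86,102.58 24.62,113.96

[3] S835→`#000000` (cut); open run; points: 8.39,47.58 16.57,123.75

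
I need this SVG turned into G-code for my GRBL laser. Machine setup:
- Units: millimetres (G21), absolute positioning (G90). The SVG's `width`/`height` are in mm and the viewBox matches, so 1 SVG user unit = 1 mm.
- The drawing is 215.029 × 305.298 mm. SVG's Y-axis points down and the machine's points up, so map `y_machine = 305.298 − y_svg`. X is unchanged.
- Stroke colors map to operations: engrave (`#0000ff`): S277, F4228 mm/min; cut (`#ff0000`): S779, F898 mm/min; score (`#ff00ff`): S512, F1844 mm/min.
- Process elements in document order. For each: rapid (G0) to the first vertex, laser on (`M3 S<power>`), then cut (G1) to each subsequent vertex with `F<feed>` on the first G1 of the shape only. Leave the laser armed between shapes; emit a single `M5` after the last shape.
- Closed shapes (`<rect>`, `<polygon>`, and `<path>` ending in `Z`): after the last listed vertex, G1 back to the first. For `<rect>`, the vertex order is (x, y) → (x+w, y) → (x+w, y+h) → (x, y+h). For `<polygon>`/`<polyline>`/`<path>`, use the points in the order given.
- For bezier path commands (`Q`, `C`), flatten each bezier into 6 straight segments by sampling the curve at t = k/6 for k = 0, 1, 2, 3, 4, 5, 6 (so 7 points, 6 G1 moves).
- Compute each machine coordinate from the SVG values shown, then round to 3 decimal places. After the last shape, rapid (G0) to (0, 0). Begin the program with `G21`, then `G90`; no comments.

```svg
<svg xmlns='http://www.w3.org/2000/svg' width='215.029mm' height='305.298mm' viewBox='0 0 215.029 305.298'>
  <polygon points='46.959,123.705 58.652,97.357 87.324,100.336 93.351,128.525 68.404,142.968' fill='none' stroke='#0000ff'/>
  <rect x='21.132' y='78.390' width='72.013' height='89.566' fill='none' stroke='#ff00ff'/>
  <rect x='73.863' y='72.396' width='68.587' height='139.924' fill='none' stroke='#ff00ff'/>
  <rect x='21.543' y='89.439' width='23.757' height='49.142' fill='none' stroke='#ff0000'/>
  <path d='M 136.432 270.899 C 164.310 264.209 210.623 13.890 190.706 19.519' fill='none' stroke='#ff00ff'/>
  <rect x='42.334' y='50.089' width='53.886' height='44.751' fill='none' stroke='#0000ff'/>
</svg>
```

viewBox `0 0 215.029 305.298` with mm width/height → 1 unit = 1 mm. Flip: y_m = 305.298 − y_svg.

**Shape 1** — `<polygon>` regular polygon, stroke `#0000ff` → engrave (S277, F4228). Machine vertices: (46.959,181.593) → (58.652,207.941) → (87.324,204.962) → (93.351,176.773) → (68.404,162.330) → (46.959,181.593). Closed: final G1 returns to the first vertex.

**Shape 2** — `<rect>` rectangle, stroke `#ff00ff` → score (S512, F1844). Machine vertices: (21.132,226.908) → (93.145,226.908) → (93.145,137.342) → (21.132,137.342) → (21.132,226.908). Closed: final G1 returns to the first vertex.

**Shape 3** — `<rect>` rectangle, stroke `#ff00ff` → score (S512, F1844). Machine vertices: (73.863,232.902) → (142.450,232.902) → (142.450,92.978) → (73.863,92.978) → (73.863,232.902). Closed: final G1 returns to the first vertex.

**Shape 4** — `<rect>` rectangle, stroke `#ff0000` → cut (S779, F898). Machine vertices: (21.543,215.859) → (45.300,215.859) → (45.300,166.717) → (21.543,166.717) → (21.543,215.859). Closed: final G1 returns to the first vertex.

**Shape 5** — `<path>` cubic bezier, stroke `#ff00ff` → score (S512, F1844). Control points (SVG): P0=(136.432,270.899), P1=(164.310,264.209), P2=(210.623,13.890), P3=(190.706,19.519); sampled at t=k/6. Machine vertices: (136.432,34.399) → (151.515,55.734) → (167.319,103.796) → (181.492,164.709) → (191.682,224.595) → (195.537,269.577) → (190.706,285.779). Open path.

**Shape 6** — `<rect>` rectangle, stroke `#0000ff` → engrave (S277, F4228). Machine vertices: (42.334,255.209) → (96.220,255.209) → (96.220,210.458) → (42.334,210.458) → (42.334,255.209). Closed: final G1 returns to the first vertex.

G21
G90
G0 X46.959 Y181.593
M3 S277
G1 X58.652 Y207.941 F4228
G1 X87.324 Y204.962
G1 X93.351 Y176.773
G1 X68.404 Y162.330
G1 X46.959 Y181.593
G0 X21.132 Y226.908
M3 S512
G1 X93.145 Y226.908 F1844
G1 X93.145 Y137.342
G1 X21.132 Y137.342
G1 X21.132 Y226.908
G0 X73.863 Y232.902
M3 S512
G1 X142.450 Y232.902 F1844
G1 X142.450 Y92.978
G1 X73.863 Y92.978
G1 X73.863 Y232.902
G0 X21.543 Y215.859
M3 S779
G1 X45.300 Y215.859 F898
G1 X45.300 Y166.717
G1 X21.543 Y166.717
G1 X21.543 Y215.859
G0 X136.432 Y34.399
M3 S512
G1 X151.515 Y55.734 F1844
G1 X167.319 Y103.796
G1 X181.492 Y164.709
G1 X191.682 Y224.595
G1 X195.537 Y269.577
G1 X190.706 Y285.779
G0 X42.334 Y255.209
M3 S277
G1 X96.220 Y255.209 F4228
G1 X96.220 Y210.458
G1 X42.334 Y210.458
G1 X42.334 Y255.209
M5
G0 X0.000 Y0.000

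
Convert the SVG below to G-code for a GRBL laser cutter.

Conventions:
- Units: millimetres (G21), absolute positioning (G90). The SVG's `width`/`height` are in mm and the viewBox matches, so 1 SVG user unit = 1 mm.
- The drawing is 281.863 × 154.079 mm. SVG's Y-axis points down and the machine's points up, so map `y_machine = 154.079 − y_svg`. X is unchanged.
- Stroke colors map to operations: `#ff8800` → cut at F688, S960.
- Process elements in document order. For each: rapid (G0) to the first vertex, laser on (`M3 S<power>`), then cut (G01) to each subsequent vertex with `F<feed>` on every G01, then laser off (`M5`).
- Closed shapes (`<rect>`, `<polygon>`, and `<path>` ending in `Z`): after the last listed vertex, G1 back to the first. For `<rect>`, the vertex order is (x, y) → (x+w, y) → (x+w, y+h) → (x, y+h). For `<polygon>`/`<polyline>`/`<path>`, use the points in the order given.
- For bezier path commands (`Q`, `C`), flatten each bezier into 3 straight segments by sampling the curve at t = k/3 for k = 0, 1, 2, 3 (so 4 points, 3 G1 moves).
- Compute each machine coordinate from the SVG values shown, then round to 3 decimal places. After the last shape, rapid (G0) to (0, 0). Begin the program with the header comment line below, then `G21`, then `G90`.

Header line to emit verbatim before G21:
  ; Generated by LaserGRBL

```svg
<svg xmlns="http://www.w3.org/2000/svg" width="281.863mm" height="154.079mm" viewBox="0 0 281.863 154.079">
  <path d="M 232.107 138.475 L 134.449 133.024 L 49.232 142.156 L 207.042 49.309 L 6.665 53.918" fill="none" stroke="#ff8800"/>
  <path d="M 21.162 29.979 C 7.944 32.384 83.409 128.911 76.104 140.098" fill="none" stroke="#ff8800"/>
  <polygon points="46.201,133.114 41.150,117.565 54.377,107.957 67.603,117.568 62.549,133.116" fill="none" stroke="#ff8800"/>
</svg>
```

1 u = 1 mm; y_m = 154.079 − y.

[1] `<path>` open polyline, #ff8800→cut S960 F688: (232.107,15.604) → (134.449,21.055) → (49.232,11.923) → (207.042,104.770) → (6.665,100.161)

[2] `<path>` cubic bezier, #ff8800→cut S960 F688: (21.162,124.100) → (31.155,96.968) → (62.169,46.968) → (76.104,13.981)

[3] `<polygon>` regular polygon, #ff8800→cut S960 F688: (46.201,20.965) → (41.150,36.514) → (54.377,46.122) → (67.603,36.511) → (62.549,20.963) → (46.201,20.965) (closed)

; Generated by LaserGRBL
G21
G90
G0 X232.107 Y15.604
M3 S960
G01 X134.449 Y21.055 F688
G01 X49.232 Y11.923 F688
G01 X207.042 Y104.770 F688
G01 X6.665 Y100.161 F688
M5
G0 X21.162 Y124.100
M3 S960
G01 X31.155 Y96.968 F688
G01 X62.169 Y46.968 F688
G01 X76.104 Y13.981 F688
M5
G0 X46.201 Y20.965
M3 S960
G01 X41.150 Y36.514 F688
G01 X54.377 Y46.122 F688
G01 X67.603 Y36.511 F688
G01 X62.549 Y20.963 F688
G01 X46.201 Y20.965 F688
M5
G0 X0.000 Y0.000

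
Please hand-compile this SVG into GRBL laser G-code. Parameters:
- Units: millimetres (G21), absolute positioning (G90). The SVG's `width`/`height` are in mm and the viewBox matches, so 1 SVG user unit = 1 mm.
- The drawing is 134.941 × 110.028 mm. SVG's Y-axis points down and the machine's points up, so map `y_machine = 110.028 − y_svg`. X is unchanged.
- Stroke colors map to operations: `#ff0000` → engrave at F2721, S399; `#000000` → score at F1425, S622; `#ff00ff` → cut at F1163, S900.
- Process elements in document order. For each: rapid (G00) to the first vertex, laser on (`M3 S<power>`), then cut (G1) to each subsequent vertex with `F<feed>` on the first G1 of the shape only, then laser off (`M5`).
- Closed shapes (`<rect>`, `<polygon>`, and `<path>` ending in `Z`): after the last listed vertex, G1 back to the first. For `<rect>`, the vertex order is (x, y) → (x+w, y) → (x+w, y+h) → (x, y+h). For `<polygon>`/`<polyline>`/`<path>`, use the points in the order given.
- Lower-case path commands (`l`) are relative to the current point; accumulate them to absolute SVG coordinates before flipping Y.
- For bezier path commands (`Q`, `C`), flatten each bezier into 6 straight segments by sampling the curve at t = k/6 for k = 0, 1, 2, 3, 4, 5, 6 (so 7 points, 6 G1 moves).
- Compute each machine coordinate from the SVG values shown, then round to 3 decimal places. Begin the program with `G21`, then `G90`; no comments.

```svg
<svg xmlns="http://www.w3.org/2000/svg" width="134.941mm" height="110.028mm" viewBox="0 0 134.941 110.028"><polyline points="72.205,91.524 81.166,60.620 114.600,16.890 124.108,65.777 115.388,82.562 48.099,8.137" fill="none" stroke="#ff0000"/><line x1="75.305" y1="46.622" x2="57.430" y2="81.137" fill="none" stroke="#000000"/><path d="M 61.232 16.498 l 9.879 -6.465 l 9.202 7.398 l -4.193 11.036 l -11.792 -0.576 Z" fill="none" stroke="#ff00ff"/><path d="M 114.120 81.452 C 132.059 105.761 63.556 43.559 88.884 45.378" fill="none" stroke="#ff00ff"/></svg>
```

G21
G90
G00 X72.205 Y18.504
M3 S399
G1 X81.166 Y49.408 F2721
G1 X114.600 Y93.138
G1 X124.108 Y44.251
G1 X115.388 Y27.466
G1 X48.099 Y101.891
M5
G00 X75.305 Y63.406
M3 S622
G1 X57.430 Y28.891 F1425
M5
G00 X61.232 Y93.530
M3 S900
G1 X71.111 Y99.995 F1163
G1 X80.313 Y92.597
G1 X76.120 Y81.561
G1 X64.328 Y82.137
G1 X61.232 Y93.530
M5
G00 X114.120 Y28.576
M3 S900
G1 X116.721 Y22.934 F1163
G1 X109.922 Y27.529
G1 X98.731 Y38.179
G1 X88.156 Y50.704
G1 X83.205 Y60.921
G1 X88.884 Y64.650
M5

viewBox `0 0 134.941 110.028` with mm width/height → 1 unit = 1 mm. Flip: y_m = 110.028 − y_svg.

**Shape 1** — `<polyline>` open polyline, stroke `#ff0000` → engrave (S399, F2721). Machine vertices: (72.205,18.504) → (81.166,49.408) → (114.600,93.138) → (124.108,44.251) → (115.388,27.466) → (48.099,101.891). Open path.

**Shape 2** — `<line>` line segment, stroke `#000000` → score (S622, F1425). Machine vertices: (75.305,63.406) → (57.430,28.891). Open path.

**Shape 3** — `<path>` regular polygon, stroke `#ff00ff` → cut (S900, F1163). Machine vertices: (61.232,93.530) → (71.111,99.995) → (80.313,92.597) → (76.120,81.561) → (64.328,82.137) → (61.232,93.530). Closed: final G1 returns to the first vertex.

**Shape 4** — `<path>` cubic bezier, stroke `#ff00ff` → cut (S900, F1163). Control points (SVG): P0=(114.120,81.452), P1=(132.059,105.761), P2=(63.556,43.559), P3=(88.884,45.378); sampled at t=k/6. Machine vertices: (114.120,28.576) → (116.721,22.934) → (109.922,27.529) → (98.731,38.179) → (88.156,50.704) → (83.205,60.921) → (88.884,64.650). Open path.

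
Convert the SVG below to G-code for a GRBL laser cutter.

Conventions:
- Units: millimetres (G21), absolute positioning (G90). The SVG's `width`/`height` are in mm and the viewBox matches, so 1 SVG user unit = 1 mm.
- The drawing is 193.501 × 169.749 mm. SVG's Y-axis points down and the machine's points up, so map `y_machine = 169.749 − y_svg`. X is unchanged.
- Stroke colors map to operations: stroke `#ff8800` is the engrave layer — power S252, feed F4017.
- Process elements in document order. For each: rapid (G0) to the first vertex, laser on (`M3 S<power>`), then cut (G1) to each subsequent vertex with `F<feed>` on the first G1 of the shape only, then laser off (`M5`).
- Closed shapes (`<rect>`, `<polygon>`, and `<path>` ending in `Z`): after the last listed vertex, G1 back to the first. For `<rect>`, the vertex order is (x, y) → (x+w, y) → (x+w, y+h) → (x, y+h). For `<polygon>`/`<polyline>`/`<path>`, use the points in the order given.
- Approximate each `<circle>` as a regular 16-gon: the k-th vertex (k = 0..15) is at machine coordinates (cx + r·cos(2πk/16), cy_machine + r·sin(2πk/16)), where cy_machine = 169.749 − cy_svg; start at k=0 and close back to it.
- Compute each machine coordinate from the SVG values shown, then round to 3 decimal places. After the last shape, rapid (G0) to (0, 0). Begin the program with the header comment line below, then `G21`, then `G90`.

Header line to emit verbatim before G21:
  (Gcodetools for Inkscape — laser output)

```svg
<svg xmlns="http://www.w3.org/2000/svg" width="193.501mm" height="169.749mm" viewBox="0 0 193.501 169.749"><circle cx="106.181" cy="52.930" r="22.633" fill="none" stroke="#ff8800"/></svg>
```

(Gcodetools for Inkscape — laser output)
G21
G90
G0 X128.814 Y116.819
M3 S252
G1 X127.091 Y125.480 F4017
G1 X122.185 Y132.823
G1 X114.842 Y137.729
G1 X106.181 Y139.452
G1 X97.520 Y137.729
G1 X90.177 Y132.823
G1 X85.271 Y125.480
G1 X83.548 Y116.819
G1 X85.271 Y108.158
G1 X90.177 Y100.815
G1 X97.520 Y95.909
G1 X106.181 Y94.186
G1 X114.842 Y95.909
G1 X122.185 Y100.815
G1 X127.091 Y108.158
G1 X128.814 Y116.819
M5
G0 X0.000 Y0.000

1 u = 1 mm; y_m = 169.749 − y.

[1] `<circle>` circle, #ff8800→engrave S252 F4017: (128.814,116.819) → (127.091,125.480) → (122.185,132.823) → (114.842,137.729) → (106.181,139.452) → (97.520,137.729) → (90.177,132.823) → (85.271,125.480) → (83.548,116.819) → (85.271,108.158) → (90.177,100.815) → (97.520,95.909) → (106.181,94.186) → (114.842,95.909) → (122.185,100.815) → (127.091,108.158) → (128.814,116.819) (closed)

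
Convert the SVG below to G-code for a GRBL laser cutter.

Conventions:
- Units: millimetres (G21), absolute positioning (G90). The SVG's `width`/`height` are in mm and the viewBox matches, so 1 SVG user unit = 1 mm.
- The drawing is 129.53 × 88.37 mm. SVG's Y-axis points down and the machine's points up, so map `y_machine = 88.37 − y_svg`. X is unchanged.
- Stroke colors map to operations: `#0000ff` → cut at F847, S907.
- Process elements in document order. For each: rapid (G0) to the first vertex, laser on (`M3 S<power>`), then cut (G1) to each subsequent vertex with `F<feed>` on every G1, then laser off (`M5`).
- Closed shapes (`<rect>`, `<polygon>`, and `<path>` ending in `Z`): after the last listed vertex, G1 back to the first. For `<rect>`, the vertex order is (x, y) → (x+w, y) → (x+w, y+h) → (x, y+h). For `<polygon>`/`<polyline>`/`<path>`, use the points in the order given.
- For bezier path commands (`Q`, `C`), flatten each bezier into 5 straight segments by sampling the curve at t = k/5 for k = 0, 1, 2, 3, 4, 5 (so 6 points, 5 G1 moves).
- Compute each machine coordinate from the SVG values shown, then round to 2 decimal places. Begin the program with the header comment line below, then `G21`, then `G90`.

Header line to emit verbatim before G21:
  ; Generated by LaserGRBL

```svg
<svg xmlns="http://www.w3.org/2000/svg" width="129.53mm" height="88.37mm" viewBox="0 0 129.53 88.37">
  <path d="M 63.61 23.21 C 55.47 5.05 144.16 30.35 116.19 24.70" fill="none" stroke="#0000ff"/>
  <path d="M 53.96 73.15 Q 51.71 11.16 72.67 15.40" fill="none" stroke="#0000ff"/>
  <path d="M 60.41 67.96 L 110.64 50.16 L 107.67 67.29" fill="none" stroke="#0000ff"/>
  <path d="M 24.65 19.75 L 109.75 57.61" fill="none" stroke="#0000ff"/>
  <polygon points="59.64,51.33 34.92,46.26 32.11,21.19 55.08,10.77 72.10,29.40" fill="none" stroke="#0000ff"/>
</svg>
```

; Generated by LaserGRBL
G21
G90
G0 X63.61 Y65.16
M3 S907
G1 X68.64 Y71.44 F847
G1 X86.66 Y70.85 F847
G1 X107.42 Y66.98 F847
G1 X120.68 Y63.40 F847
G1 X116.19 Y63.67 F847
M5
G0 X53.96 Y15.22
M3 S907
G1 X53.99 Y37.37 F847
G1 X55.87 Y54.22 F847
G1 X59.62 Y65.77 F847
G1 X65.21 Y72.02 F847
G1 X72.67 Y72.97 F847
M5
G0 X60.41 Y20.41
M3 S907
G1 X110.64 Y38.21 F847
G1 X107.67 Y21.08 F847
M5
G0 X24.65 Y68.62
M3 S907
G1 X109.75 Y30.76 F847
M5
G0 X59.64 Y37.04
M3 S907
G1 X34.92 Y42.11 F847
G1 X32.11 Y67.18 F847
G1 X55.08 Y77.60 F847
G1 X72.10 Y58.97 F847
G1 X59.64 Y37.04 F847
M5

Since the viewBox matches the mm dimensions, user units are millimetres directly. The only transform is the Y-flip y_m = 88.37 − y_svg.

Shape 1 is a cubic bezier drawn with `<path>`. Its stroke #0000ff means cut at S907, F847. After flipping Y the toolpath is (63.61,65.16) → (68.64,71.44) → (86.66,70.85) → (107.42,66.98) → (120.68,63.40) → (116.19,63.67).

Shape 2 is a quadratic bezier drawn with `<path>`. Its stroke #0000ff means cut at S907, F847. After flipping Y the toolpath is (53.96,15.22) → (53.99,37.37) → (55.87,54.22) → (59.62,65.77) → (65.21,72.02) → (72.67,72.97).

Shape 3 is a open polyline drawn with `<path>`. Its stroke #0000ff means cut at S907, F847. After flipping Y the toolpath is (60.41,20.41) → (110.64,38.21) → (107.67,21.08).

Shape 4 is a line segment drawn with `<path>`. Its stroke #0000ff means cut at S907, F847. After flipping Y the toolpath is (24.65,68.62) → (109.75,30.76).

Shape 5 is a regular polygon drawn with `<polygon>`. Its stroke #0000ff means cut at S907, F847. After flipping Y the toolpath is (59.64,37.04) → (34.92,42.11) → (32.11,67.18) → (55.08,77.60) → (72.10,58.97) → (59.64,37.04), returning to the start.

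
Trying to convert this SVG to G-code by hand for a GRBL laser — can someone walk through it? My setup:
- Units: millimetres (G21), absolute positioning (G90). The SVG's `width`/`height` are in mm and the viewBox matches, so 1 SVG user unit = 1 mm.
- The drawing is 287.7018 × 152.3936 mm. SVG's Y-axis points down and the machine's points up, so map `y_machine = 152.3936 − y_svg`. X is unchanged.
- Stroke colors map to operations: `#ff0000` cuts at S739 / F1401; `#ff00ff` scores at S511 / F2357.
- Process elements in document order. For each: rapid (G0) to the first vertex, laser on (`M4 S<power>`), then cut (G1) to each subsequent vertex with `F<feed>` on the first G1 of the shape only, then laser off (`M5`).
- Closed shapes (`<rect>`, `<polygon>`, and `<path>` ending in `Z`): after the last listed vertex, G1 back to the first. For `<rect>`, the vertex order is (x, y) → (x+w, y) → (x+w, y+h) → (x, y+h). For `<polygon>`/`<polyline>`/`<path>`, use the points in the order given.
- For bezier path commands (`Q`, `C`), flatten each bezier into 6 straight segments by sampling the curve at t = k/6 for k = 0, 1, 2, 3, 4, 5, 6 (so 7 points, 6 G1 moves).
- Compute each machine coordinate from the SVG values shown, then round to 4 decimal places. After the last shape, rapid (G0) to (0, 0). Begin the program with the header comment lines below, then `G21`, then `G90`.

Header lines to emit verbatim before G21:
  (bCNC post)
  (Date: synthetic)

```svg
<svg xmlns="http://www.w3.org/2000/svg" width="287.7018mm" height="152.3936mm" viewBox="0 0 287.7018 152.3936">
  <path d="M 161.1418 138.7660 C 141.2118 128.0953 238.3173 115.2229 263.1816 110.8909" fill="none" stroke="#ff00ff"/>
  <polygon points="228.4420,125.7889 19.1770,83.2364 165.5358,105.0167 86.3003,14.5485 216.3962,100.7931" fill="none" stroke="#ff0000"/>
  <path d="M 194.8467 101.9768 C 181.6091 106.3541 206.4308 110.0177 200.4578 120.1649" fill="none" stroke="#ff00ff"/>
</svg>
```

(bCNC post)
(Date: synthetic)
G21
G90
G0 X161.1418 Y13.6276
M4 S511
G1 X160.0535 Y19.0967 F2357
G1 X173.2134 Y24.6343
G1 X195.3638 Y29.9422
G1 X221.2471 Y34.7218
G1 X245.6056 Y38.6747
G1 X263.1816 Y41.5027
M5
G0 X228.4420 Y26.6047
M4 S739
G1 X19.1770 Y69.1572 F1401
G1 X165.5358 Y47.3769
G1 X86.3003 Y137.8451
G1 X216.3962 Y51.6005
G1 X228.4420 Y26.6047
M5
G0 X194.8467 Y50.4168
M4 S511
G1 X191.0807 Y48.2543 F2357
G1 X191.7454 Y46.0108
G1 X194.9280 Y43.4865
G1 X198.7160 Y40.4813
G1 X201.1968 Y36.7953
G1 X200.4578 Y32.2287
M5
G0 X0.0000 Y0.0000

viewBox `0 0 287.7018 152.3936` with mm width/height → 1 unit = 1 mm. Flip: y_m = 152.3936 − y_svg.

**Shape 1** — `<path>` cubic bezier, stroke `#ff00ff` → score (S511, F2357). Control points (SVG): P0=(161.1418,138.7660), P1=(141.2118,128.0953), P2=(238.3173,115.2229), P3=(263.1816,110.8909); sampled at t=k/6. Machine vertices: (161.1418,13.6276) → (160.0535,19.0967) → (173.2134,24.6343) → (195.3638,29.9422) → (221.2471,34.7218) → (245.6056,38.6747) → (263.1816,41.5027). Open path.

**Shape 2** — `<polygon>` closed polygon, stroke `#ff0000` → cut (S739, F1401). Machine vertices: (228.4420,26.6047) → (19.1770,69.1572) → (165.5358,47.3769) → (86.3003,137.8451) → (216.3962,51.6005) → (228.4420,26.6047). Closed: final G1 returns to the first vertex.

**Shape 3** — `<path>` cubic bezier, stroke `#ff00ff` → score (S511, F2357). Control points (SVG): P0=(194.8467,101.9768), P1=(181.6091,106.3541), P2=(206.4308,110.0177), P3=(200.4578,120.1649); sampled at t=k/6. Machine vertices: (194.8467,50.4168) → (191.0807,48.2543) → (191.7454,46.0108) → (194.9280,43.4865) → (198.7160,40.4813) → (201.1968,36.7953) → (200.4578,32.2287). Open path.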